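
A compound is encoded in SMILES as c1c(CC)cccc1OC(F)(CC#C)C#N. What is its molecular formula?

Heavy atoms from the SMILES: 13 C, 1 F, 1 N, 1 O.
Implicit hydrogens by atom environment:
  4 × C (aromatic): 1 H each → 4
  3 × C: no H
  2 × C: 2 H each → 4
  2 × C (aromatic): no H
  1 × C: 3 H
  1 × C: 1 H
  1 × F: no H
  1 × N: no H
  1 × O: no H
  Total hydrogens = 12.
Molecular formula: C13H12FNO

C13H12FNO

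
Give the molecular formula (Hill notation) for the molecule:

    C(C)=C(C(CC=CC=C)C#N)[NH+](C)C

C12H19N2+

Heavy atoms from the SMILES: 12 C, 2 N.
Implicit hydrogens by atom environment:
  5 × C: 1 H each → 5
  3 × C: 3 H each → 9
  2 × C: 2 H each → 4
  2 × C: no H
  1 × N (charge +1): 1 H
  1 × N: no H
  Total hydrogens = 19.
Net charge +1.
Molecular formula: C12H19N2+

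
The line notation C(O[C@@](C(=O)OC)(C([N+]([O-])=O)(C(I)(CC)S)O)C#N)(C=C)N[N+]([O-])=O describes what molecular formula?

C11H15IN4O8S

Heavy atoms from the SMILES: 11 C, 1 I, 4 N, 8 O, 1 S.
Implicit hydrogens by atom environment:
  5 × C: no H
  5 × O: no H
  2 × C: 3 H each → 6
  2 × C: 2 H each → 4
  2 × C: 1 H each → 2
  2 × N (charge +1): no H
  2 × O (charge -1): no H
  1 × I: no H
  1 × N: 1 H
  1 × N: no H
  1 × O: 1 H
  1 × S: 1 H
  Total hydrogens = 15.
Molecular formula: C11H15IN4O8S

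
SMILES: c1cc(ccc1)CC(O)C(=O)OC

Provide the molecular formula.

Heavy atoms from the SMILES: 10 C, 3 O.
Implicit hydrogens by atom environment:
  5 × C (aromatic): 1 H each → 5
  2 × O: no H
  1 × C: 3 H
  1 × C: 2 H
  1 × C: 1 H
  1 × C: no H
  1 × C (aromatic): no H
  1 × O: 1 H
  Total hydrogens = 12.
Molecular formula: C10H12O3

C10H12O3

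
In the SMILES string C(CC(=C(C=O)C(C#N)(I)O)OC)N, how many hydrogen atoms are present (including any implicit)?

Hydrogens are implicit in SMILES; fill each atom to its normal valence:
  4 × C: no H
  2 × C: 2 H each → 4
  2 × O: no H
  1 × C: 3 H
  1 × C: 1 H
  1 × I: no H
  1 × N: 2 H
  1 × N: no H
  1 × O: 1 H
  Total hydrogens = 11.

11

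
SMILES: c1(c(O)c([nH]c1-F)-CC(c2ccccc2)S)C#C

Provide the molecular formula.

Heavy atoms from the SMILES: 14 C, 1 F, 1 N, 1 O, 1 S.
Implicit hydrogens by atom environment:
  5 × C (aromatic): 1 H each → 5
  5 × C (aromatic): no H
  2 × C: 1 H each → 2
  1 × C: 2 H
  1 × C: no H
  1 × F: no H
  1 × N (aromatic): 1 H
  1 × O: 1 H
  1 × S: 1 H
  Total hydrogens = 12.
Molecular formula: C14H12FNOS

C14H12FNOS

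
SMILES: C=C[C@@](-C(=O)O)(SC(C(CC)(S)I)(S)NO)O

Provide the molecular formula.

Heavy atoms from the SMILES: 8 C, 1 I, 1 N, 4 O, 3 S.
Implicit hydrogens by atom environment:
  4 × C: no H
  3 × O: 1 H each → 3
  2 × C: 2 H each → 4
  2 × S: 1 H each → 2
  1 × C: 3 H
  1 × C: 1 H
  1 × I: no H
  1 × N: 1 H
  1 × O: no H
  1 × S: no H
  Total hydrogens = 14.
Molecular formula: C8H14INO4S3

C8H14INO4S3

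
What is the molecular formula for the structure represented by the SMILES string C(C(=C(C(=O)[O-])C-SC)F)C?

Heavy atoms from the SMILES: 7 C, 1 F, 2 O, 1 S.
Implicit hydrogens by atom environment:
  3 × C: no H
  2 × C: 3 H each → 6
  2 × C: 2 H each → 4
  1 × F: no H
  1 × O: no H
  1 × O (charge -1): no H
  1 × S: no H
  Total hydrogens = 10.
Net charge -1.
Molecular formula: C7H10FO2S-

C7H10FO2S-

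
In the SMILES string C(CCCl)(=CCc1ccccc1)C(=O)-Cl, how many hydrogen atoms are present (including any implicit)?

Hydrogens are implicit in SMILES; fill each atom to its normal valence:
  5 × C (aromatic): 1 H each → 5
  3 × C: 2 H each → 6
  2 × C: no H
  2 × Cl: no H
  1 × C: 1 H
  1 × C (aromatic): no H
  1 × O: no H
  Total hydrogens = 12.

12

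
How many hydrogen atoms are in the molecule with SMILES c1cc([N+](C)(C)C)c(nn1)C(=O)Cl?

Hydrogens are implicit in SMILES; fill each atom to its normal valence:
  3 × C: 3 H each → 9
  2 × C (aromatic): 1 H each → 2
  2 × C (aromatic): no H
  2 × N (aromatic): no H
  1 × C: no H
  1 × Cl: no H
  1 × N (charge +1): no H
  1 × O: no H
  Total hydrogens = 11.

11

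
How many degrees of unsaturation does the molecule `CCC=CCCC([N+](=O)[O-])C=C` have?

Molecular formula from the SMILES: C9H15NO2.
DoU = (2C + 2 + N − H − X)/2 = (2·9 + 2 + 1 − 15 − 0)/2 = 6/2 = 3.
(Structurally: 0 ring(s) + 3 π bond(s) = 3.)

3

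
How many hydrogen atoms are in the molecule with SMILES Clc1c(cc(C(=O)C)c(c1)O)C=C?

Hydrogens are implicit in SMILES; fill each atom to its normal valence:
  4 × C (aromatic): no H
  2 × C (aromatic): 1 H each → 2
  1 × C: 3 H
  1 × C: 2 H
  1 × C: 1 H
  1 × C: no H
  1 × Cl: no H
  1 × O: 1 H
  1 × O: no H
  Total hydrogens = 9.

9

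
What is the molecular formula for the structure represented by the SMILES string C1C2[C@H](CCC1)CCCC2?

C10H18

Heavy atoms from the SMILES: 10 C.
Implicit hydrogens by atom environment:
  8 × C: 2 H each → 16
  2 × C: 1 H each → 2
  Total hydrogens = 18.
Molecular formula: C10H18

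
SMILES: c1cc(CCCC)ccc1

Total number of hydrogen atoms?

Hydrogens are implicit in SMILES; fill each atom to its normal valence:
  5 × C (aromatic): 1 H each → 5
  3 × C: 2 H each → 6
  1 × C: 3 H
  1 × C (aromatic): no H
  Total hydrogens = 14.

14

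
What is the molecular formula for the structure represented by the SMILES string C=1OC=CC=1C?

Heavy atoms from the SMILES: 5 C, 1 O.
Implicit hydrogens by atom environment:
  3 × C (aromatic): 1 H each → 3
  1 × C: 3 H
  1 × C (aromatic): no H
  1 × O (aromatic): no H
  Total hydrogens = 6.
Molecular formula: C5H6O

C5H6O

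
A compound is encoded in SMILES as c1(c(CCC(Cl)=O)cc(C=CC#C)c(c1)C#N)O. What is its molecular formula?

C14H10ClNO2

Heavy atoms from the SMILES: 14 C, 1 Cl, 1 N, 2 O.
Implicit hydrogens by atom environment:
  4 × C (aromatic): no H
  3 × C: 1 H each → 3
  3 × C: no H
  2 × C: 2 H each → 4
  2 × C (aromatic): 1 H each → 2
  1 × Cl: no H
  1 × N: no H
  1 × O: 1 H
  1 × O: no H
  Total hydrogens = 10.
Molecular formula: C14H10ClNO2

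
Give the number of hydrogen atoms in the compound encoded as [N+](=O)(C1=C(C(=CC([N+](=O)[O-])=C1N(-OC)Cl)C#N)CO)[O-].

7

Hydrogens are implicit in SMILES; fill each atom to its normal valence:
  5 × C (aromatic): no H
  3 × O: no H
  2 × N (charge +1): no H
  2 × N: no H
  2 × O (charge -1): no H
  1 × C: 3 H
  1 × C: 2 H
  1 × C (aromatic): 1 H
  1 × C: no H
  1 × Cl: no H
  1 × O: 1 H
  Total hydrogens = 7.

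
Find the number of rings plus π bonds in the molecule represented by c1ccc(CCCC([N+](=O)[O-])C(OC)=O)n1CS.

Molecular formula from the SMILES: C11H16N2O4S.
DoU = (2C + 2 + N − H − X)/2 = (2·11 + 2 + 2 − 16 − 0)/2 = 10/2 = 5.
(Structurally: 1 ring(s) + 4 π bond(s) = 5.)

5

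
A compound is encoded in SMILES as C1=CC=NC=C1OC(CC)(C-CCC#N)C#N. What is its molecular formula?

Heavy atoms from the SMILES: 13 C, 3 N, 1 O.
Implicit hydrogens by atom environment:
  4 × C: 2 H each → 8
  4 × C (aromatic): 1 H each → 4
  3 × C: no H
  2 × N: no H
  1 × C: 3 H
  1 × C (aromatic): no H
  1 × N (aromatic): no H
  1 × O: no H
  Total hydrogens = 15.
Molecular formula: C13H15N3O

C13H15N3O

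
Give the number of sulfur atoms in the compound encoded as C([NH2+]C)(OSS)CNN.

The symbol for sulfur appears 2 times in the SMILES.

2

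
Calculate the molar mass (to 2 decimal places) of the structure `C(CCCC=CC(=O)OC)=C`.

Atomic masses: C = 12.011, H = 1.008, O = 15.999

154.21

Molecular formula: C9H14O2.
M = 9×12.011 + 14×1.008 + 2×15.999 = 154.21 g/mol.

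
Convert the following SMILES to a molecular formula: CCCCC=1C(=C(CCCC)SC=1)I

C12H19IS

Heavy atoms from the SMILES: 12 C, 1 I, 1 S.
Implicit hydrogens by atom environment:
  6 × C: 2 H each → 12
  3 × C (aromatic): no H
  2 × C: 3 H each → 6
  1 × C (aromatic): 1 H
  1 × I: no H
  1 × S (aromatic): no H
  Total hydrogens = 19.
Molecular formula: C12H19IS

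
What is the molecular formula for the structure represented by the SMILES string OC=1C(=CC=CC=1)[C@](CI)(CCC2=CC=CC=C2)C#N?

C17H16INO

Heavy atoms from the SMILES: 17 C, 1 I, 1 N, 1 O.
Implicit hydrogens by atom environment:
  9 × C (aromatic): 1 H each → 9
  3 × C: 2 H each → 6
  3 × C (aromatic): no H
  2 × C: no H
  1 × I: no H
  1 × N: no H
  1 × O: 1 H
  Total hydrogens = 16.
Molecular formula: C17H16INO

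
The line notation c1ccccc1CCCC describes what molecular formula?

C10H14

Heavy atoms from the SMILES: 10 C.
Implicit hydrogens by atom environment:
  5 × C (aromatic): 1 H each → 5
  3 × C: 2 H each → 6
  1 × C: 3 H
  1 × C (aromatic): no H
  Total hydrogens = 14.
Molecular formula: C10H14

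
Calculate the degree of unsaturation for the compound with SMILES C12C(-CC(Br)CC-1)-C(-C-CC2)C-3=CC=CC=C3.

Molecular formula from the SMILES: C16H21Br.
DoU = (2C + 2 + N − H − X)/2 = (2·16 + 2 + 0 − 21 − 1)/2 = 12/2 = 6.
(Structurally: 3 ring(s) + 3 π bond(s) = 6.)

6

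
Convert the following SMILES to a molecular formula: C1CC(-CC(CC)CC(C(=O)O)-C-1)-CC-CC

Heavy atoms from the SMILES: 15 C, 2 O.
Implicit hydrogens by atom environment:
  9 × C: 2 H each → 18
  3 × C: 1 H each → 3
  2 × C: 3 H each → 6
  1 × C: no H
  1 × O: 1 H
  1 × O: no H
  Total hydrogens = 28.
Molecular formula: C15H28O2

C15H28O2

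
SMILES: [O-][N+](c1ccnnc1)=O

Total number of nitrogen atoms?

3

The symbol for nitrogen appears 3 times in the SMILES.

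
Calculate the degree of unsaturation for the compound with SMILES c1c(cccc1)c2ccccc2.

8

Molecular formula from the SMILES: C12H10.
DoU = (2C + 2 + N − H − X)/2 = (2·12 + 2 + 0 − 10 − 0)/2 = 16/2 = 8.
(Structurally: 2 ring(s) + 6 π bond(s) = 8.)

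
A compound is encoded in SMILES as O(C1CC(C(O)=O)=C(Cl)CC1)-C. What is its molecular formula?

C8H11ClO3

Heavy atoms from the SMILES: 8 C, 1 Cl, 3 O.
Implicit hydrogens by atom environment:
  3 × C: 2 H each → 6
  3 × C: no H
  2 × O: no H
  1 × C: 3 H
  1 × C: 1 H
  1 × Cl: no H
  1 × O: 1 H
  Total hydrogens = 11.
Molecular formula: C8H11ClO3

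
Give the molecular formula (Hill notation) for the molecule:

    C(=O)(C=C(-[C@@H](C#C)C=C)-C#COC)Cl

Heavy atoms from the SMILES: 11 C, 1 Cl, 2 O.
Implicit hydrogens by atom environment:
  5 × C: no H
  4 × C: 1 H each → 4
  2 × O: no H
  1 × C: 3 H
  1 × C: 2 H
  1 × Cl: no H
  Total hydrogens = 9.
Molecular formula: C11H9ClO2

C11H9ClO2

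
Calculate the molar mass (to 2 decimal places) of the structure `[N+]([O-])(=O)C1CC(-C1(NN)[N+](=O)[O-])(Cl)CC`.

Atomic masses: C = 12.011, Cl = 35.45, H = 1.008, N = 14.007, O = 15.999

238.63

Molecular formula: C6H11ClN4O4.
M = 6×12.011 + 1×35.45 + 11×1.008 + 4×14.007 + 4×15.999 = 238.63 g/mol.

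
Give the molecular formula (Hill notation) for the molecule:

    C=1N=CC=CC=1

C5H5N

Heavy atoms from the SMILES: 5 C, 1 N.
Implicit hydrogens by atom environment:
  5 × C (aromatic): 1 H each → 5
  1 × N (aromatic): no H
  Total hydrogens = 5.
Molecular formula: C5H5N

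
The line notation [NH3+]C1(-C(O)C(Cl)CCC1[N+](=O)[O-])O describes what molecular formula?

C6H12ClN2O4+

Heavy atoms from the SMILES: 6 C, 1 Cl, 2 N, 4 O.
Implicit hydrogens by atom environment:
  3 × C: 1 H each → 3
  2 × C: 2 H each → 4
  2 × O: 1 H each → 2
  1 × C: no H
  1 × Cl: no H
  1 × N (charge +1): 3 H
  1 × N (charge +1): no H
  1 × O: no H
  1 × O (charge -1): no H
  Total hydrogens = 12.
Net charge +1.
Molecular formula: C6H12ClN2O4+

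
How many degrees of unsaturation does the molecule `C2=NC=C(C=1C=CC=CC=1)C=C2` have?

Molecular formula from the SMILES: C11H9N.
DoU = (2C + 2 + N − H − X)/2 = (2·11 + 2 + 1 − 9 − 0)/2 = 16/2 = 8.
(Structurally: 2 ring(s) + 6 π bond(s) = 8.)

8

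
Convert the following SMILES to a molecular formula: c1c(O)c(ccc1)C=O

C7H6O2

Heavy atoms from the SMILES: 7 C, 2 O.
Implicit hydrogens by atom environment:
  4 × C (aromatic): 1 H each → 4
  2 × C (aromatic): no H
  1 × C: 1 H
  1 × O: 1 H
  1 × O: no H
  Total hydrogens = 6.
Molecular formula: C7H6O2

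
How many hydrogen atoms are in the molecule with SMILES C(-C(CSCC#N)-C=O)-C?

11

Hydrogens are implicit in SMILES; fill each atom to its normal valence:
  3 × C: 2 H each → 6
  2 × C: 1 H each → 2
  1 × C: 3 H
  1 × C: no H
  1 × N: no H
  1 × O: no H
  1 × S: no H
  Total hydrogens = 11.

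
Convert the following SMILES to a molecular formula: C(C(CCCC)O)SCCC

Heavy atoms from the SMILES: 9 C, 1 O, 1 S.
Implicit hydrogens by atom environment:
  6 × C: 2 H each → 12
  2 × C: 3 H each → 6
  1 × C: 1 H
  1 × O: 1 H
  1 × S: no H
  Total hydrogens = 20.
Molecular formula: C9H20OS

C9H20OS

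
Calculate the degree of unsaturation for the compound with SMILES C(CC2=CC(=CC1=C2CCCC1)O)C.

5

Molecular formula from the SMILES: C13H18O.
DoU = (2C + 2 + N − H − X)/2 = (2·13 + 2 + 0 − 18 − 0)/2 = 10/2 = 5.
(Structurally: 2 ring(s) + 3 π bond(s) = 5.)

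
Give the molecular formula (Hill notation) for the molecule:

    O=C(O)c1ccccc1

C7H6O2

Heavy atoms from the SMILES: 7 C, 2 O.
Implicit hydrogens by atom environment:
  5 × C (aromatic): 1 H each → 5
  1 × C (aromatic): no H
  1 × C: no H
  1 × O: 1 H
  1 × O: no H
  Total hydrogens = 6.
Molecular formula: C7H6O2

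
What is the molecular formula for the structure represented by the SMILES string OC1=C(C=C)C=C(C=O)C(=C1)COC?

Heavy atoms from the SMILES: 11 C, 3 O.
Implicit hydrogens by atom environment:
  4 × C (aromatic): no H
  2 × C: 2 H each → 4
  2 × C (aromatic): 1 H each → 2
  2 × C: 1 H each → 2
  2 × O: no H
  1 × C: 3 H
  1 × O: 1 H
  Total hydrogens = 12.
Molecular formula: C11H12O3

C11H12O3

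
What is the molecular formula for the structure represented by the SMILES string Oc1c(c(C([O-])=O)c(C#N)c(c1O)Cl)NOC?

Heavy atoms from the SMILES: 9 C, 1 Cl, 2 N, 5 O.
Implicit hydrogens by atom environment:
  6 × C (aromatic): no H
  2 × C: no H
  2 × O: 1 H each → 2
  2 × O: no H
  1 × C: 3 H
  1 × Cl: no H
  1 × N: 1 H
  1 × N: no H
  1 × O (charge -1): no H
  Total hydrogens = 6.
Net charge -1.
Molecular formula: C9H6ClN2O5-

C9H6ClN2O5-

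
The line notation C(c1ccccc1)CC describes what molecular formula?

C9H12

Heavy atoms from the SMILES: 9 C.
Implicit hydrogens by atom environment:
  5 × C (aromatic): 1 H each → 5
  2 × C: 2 H each → 4
  1 × C: 3 H
  1 × C (aromatic): no H
  Total hydrogens = 12.
Molecular formula: C9H12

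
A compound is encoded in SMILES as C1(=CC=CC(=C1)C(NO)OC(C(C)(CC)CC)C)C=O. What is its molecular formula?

Heavy atoms from the SMILES: 16 C, 1 N, 3 O.
Implicit hydrogens by atom environment:
  4 × C: 3 H each → 12
  4 × C (aromatic): 1 H each → 4
  3 × C: 1 H each → 3
  2 × C: 2 H each → 4
  2 × C (aromatic): no H
  2 × O: no H
  1 × C: no H
  1 × N: 1 H
  1 × O: 1 H
  Total hydrogens = 25.
Molecular formula: C16H25NO3

C16H25NO3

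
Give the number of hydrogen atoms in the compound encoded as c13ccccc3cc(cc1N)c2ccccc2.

Hydrogens are implicit in SMILES; fill each atom to its normal valence:
  11 × C (aromatic): 1 H each → 11
  5 × C (aromatic): no H
  1 × N: 2 H
  Total hydrogens = 13.

13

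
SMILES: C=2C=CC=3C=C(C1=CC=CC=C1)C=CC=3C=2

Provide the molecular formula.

Heavy atoms from the SMILES: 16 C.
Implicit hydrogens by atom environment:
  12 × C (aromatic): 1 H each → 12
  4 × C (aromatic): no H
  Total hydrogens = 12.
Molecular formula: C16H12

C16H12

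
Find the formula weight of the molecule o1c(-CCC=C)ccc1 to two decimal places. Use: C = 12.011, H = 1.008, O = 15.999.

122.17

Molecular formula: C8H10O.
M = 8×12.011 + 10×1.008 + 1×15.999 = 122.17 g/mol.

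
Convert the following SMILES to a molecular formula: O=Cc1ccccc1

Heavy atoms from the SMILES: 7 C, 1 O.
Implicit hydrogens by atom environment:
  5 × C (aromatic): 1 H each → 5
  1 × C: 1 H
  1 × C (aromatic): no H
  1 × O: no H
  Total hydrogens = 6.
Molecular formula: C7H6O

C7H6O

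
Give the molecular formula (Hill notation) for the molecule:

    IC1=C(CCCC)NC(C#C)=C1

C10H12IN

Heavy atoms from the SMILES: 10 C, 1 I, 1 N.
Implicit hydrogens by atom environment:
  3 × C: 2 H each → 6
  3 × C (aromatic): no H
  1 × C: 3 H
  1 × C (aromatic): 1 H
  1 × C: 1 H
  1 × C: no H
  1 × I: no H
  1 × N (aromatic): 1 H
  Total hydrogens = 12.
Molecular formula: C10H12IN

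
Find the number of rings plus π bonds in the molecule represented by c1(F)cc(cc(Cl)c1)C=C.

5

Molecular formula from the SMILES: C8H6ClF.
DoU = (2C + 2 + N − H − X)/2 = (2·8 + 2 + 0 − 6 − 2)/2 = 10/2 = 5.
(Structurally: 1 ring(s) + 4 π bond(s) = 5.)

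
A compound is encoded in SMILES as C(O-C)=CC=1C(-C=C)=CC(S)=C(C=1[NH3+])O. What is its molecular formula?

C11H14NO2S+

Heavy atoms from the SMILES: 11 C, 1 N, 2 O, 1 S.
Implicit hydrogens by atom environment:
  5 × C (aromatic): no H
  3 × C: 1 H each → 3
  1 × C: 3 H
  1 × C: 2 H
  1 × C (aromatic): 1 H
  1 × N (charge +1): 3 H
  1 × O: 1 H
  1 × O: no H
  1 × S: 1 H
  Total hydrogens = 14.
Net charge +1.
Molecular formula: C11H14NO2S+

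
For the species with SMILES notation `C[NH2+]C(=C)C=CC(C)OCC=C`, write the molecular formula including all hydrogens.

Heavy atoms from the SMILES: 10 C, 1 N, 1 O.
Implicit hydrogens by atom environment:
  4 × C: 1 H each → 4
  3 × C: 2 H each → 6
  2 × C: 3 H each → 6
  1 × C: no H
  1 × N (charge +1): 2 H
  1 × O: no H
  Total hydrogens = 18.
Net charge +1.
Molecular formula: C10H18NO+

C10H18NO+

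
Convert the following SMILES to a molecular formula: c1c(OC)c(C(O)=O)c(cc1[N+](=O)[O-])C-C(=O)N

C10H10N2O6

Heavy atoms from the SMILES: 10 C, 2 N, 6 O.
Implicit hydrogens by atom environment:
  4 × C (aromatic): no H
  4 × O: no H
  2 × C (aromatic): 1 H each → 2
  2 × C: no H
  1 × C: 3 H
  1 × C: 2 H
  1 × N: 2 H
  1 × N (charge +1): no H
  1 × O: 1 H
  1 × O (charge -1): no H
  Total hydrogens = 10.
Molecular formula: C10H10N2O6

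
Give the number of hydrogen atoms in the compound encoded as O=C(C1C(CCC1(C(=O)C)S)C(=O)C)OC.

Hydrogens are implicit in SMILES; fill each atom to its normal valence:
  4 × C: no H
  4 × O: no H
  3 × C: 3 H each → 9
  2 × C: 2 H each → 4
  2 × C: 1 H each → 2
  1 × S: 1 H
  Total hydrogens = 16.

16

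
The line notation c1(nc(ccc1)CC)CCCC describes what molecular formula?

Heavy atoms from the SMILES: 11 C, 1 N.
Implicit hydrogens by atom environment:
  4 × C: 2 H each → 8
  3 × C (aromatic): 1 H each → 3
  2 × C: 3 H each → 6
  2 × C (aromatic): no H
  1 × N (aromatic): no H
  Total hydrogens = 17.
Molecular formula: C11H17N

C11H17N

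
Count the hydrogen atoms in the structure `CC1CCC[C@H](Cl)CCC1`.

Hydrogens are implicit in SMILES; fill each atom to its normal valence:
  6 × C: 2 H each → 12
  2 × C: 1 H each → 2
  1 × C: 3 H
  1 × Cl: no H
  Total hydrogens = 17.

17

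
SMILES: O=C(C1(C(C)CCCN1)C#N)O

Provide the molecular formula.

Heavy atoms from the SMILES: 8 C, 2 N, 2 O.
Implicit hydrogens by atom environment:
  3 × C: 2 H each → 6
  3 × C: no H
  1 × C: 3 H
  1 × C: 1 H
  1 × N: 1 H
  1 × N: no H
  1 × O: 1 H
  1 × O: no H
  Total hydrogens = 12.
Molecular formula: C8H12N2O2

C8H12N2O2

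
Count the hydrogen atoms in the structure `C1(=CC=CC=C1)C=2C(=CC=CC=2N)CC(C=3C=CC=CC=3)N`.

Hydrogens are implicit in SMILES; fill each atom to its normal valence:
  13 × C (aromatic): 1 H each → 13
  5 × C (aromatic): no H
  2 × N: 2 H each → 4
  1 × C: 2 H
  1 × C: 1 H
  Total hydrogens = 20.

20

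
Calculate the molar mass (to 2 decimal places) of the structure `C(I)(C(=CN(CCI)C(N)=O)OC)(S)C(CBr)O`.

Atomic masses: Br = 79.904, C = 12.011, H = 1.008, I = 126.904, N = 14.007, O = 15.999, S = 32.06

565.00

Molecular formula: C9H15BrI2N2O3S.
M = 1×79.904 + 9×12.011 + 15×1.008 + 2×126.904 + 2×14.007 + 3×15.999 + 1×32.06 = 565.00 g/mol.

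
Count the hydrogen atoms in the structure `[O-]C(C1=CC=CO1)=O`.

3

Hydrogens are implicit in SMILES; fill each atom to its normal valence:
  3 × C (aromatic): 1 H each → 3
  1 × C (aromatic): no H
  1 × C: no H
  1 × O (aromatic): no H
  1 × O: no H
  1 × O (charge -1): no H
  Total hydrogens = 3.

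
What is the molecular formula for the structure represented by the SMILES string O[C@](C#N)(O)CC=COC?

Heavy atoms from the SMILES: 6 C, 1 N, 3 O.
Implicit hydrogens by atom environment:
  2 × C: 1 H each → 2
  2 × C: no H
  2 × O: 1 H each → 2
  1 × C: 3 H
  1 × C: 2 H
  1 × N: no H
  1 × O: no H
  Total hydrogens = 9.
Molecular formula: C6H9NO3

C6H9NO3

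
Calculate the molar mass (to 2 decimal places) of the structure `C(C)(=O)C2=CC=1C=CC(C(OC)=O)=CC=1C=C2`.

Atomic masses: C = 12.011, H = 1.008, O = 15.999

Molecular formula: C14H12O3.
M = 14×12.011 + 12×1.008 + 3×15.999 = 228.25 g/mol.

228.25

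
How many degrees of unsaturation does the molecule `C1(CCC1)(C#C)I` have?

3

Molecular formula from the SMILES: C6H7I.
DoU = (2C + 2 + N − H − X)/2 = (2·6 + 2 + 0 − 7 − 1)/2 = 6/2 = 3.
(Structurally: 1 ring(s) + 2 π bond(s) = 3.)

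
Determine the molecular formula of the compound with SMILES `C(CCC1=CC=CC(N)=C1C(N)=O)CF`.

C11H15FN2O

Heavy atoms from the SMILES: 11 C, 1 F, 2 N, 1 O.
Implicit hydrogens by atom environment:
  4 × C: 2 H each → 8
  3 × C (aromatic): 1 H each → 3
  3 × C (aromatic): no H
  2 × N: 2 H each → 4
  1 × C: no H
  1 × F: no H
  1 × O: no H
  Total hydrogens = 15.
Molecular formula: C11H15FN2O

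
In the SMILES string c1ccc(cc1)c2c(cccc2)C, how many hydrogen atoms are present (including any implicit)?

12

Hydrogens are implicit in SMILES; fill each atom to its normal valence:
  9 × C (aromatic): 1 H each → 9
  3 × C (aromatic): no H
  1 × C: 3 H
  Total hydrogens = 12.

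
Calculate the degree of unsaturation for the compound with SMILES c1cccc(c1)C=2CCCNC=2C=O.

7

Molecular formula from the SMILES: C12H13NO.
DoU = (2C + 2 + N − H − X)/2 = (2·12 + 2 + 1 − 13 − 0)/2 = 14/2 = 7.
(Structurally: 2 ring(s) + 5 π bond(s) = 7.)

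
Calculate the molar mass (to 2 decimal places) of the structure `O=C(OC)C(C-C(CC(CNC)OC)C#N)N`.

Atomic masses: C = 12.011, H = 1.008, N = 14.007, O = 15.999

243.31

Molecular formula: C11H21N3O3.
M = 11×12.011 + 21×1.008 + 3×14.007 + 3×15.999 = 243.31 g/mol.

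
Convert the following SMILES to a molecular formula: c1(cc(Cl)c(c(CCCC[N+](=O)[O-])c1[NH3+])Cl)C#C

C12H13Cl2N2O2+

Heavy atoms from the SMILES: 12 C, 2 Cl, 2 N, 2 O.
Implicit hydrogens by atom environment:
  5 × C (aromatic): no H
  4 × C: 2 H each → 8
  2 × Cl: no H
  1 × C (aromatic): 1 H
  1 × C: 1 H
  1 × C: no H
  1 × N (charge +1): 3 H
  1 × N (charge +1): no H
  1 × O: no H
  1 × O (charge -1): no H
  Total hydrogens = 13.
Net charge +1.
Molecular formula: C12H13Cl2N2O2+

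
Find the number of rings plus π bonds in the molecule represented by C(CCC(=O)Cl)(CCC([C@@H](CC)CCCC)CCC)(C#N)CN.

Molecular formula from the SMILES: C19H35ClN2O.
DoU = (2C + 2 + N − H − X)/2 = (2·19 + 2 + 2 − 35 − 1)/2 = 6/2 = 3.
(Structurally: 0 ring(s) + 3 π bond(s) = 3.)

3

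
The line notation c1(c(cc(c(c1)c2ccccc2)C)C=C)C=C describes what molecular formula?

C17H16

Heavy atoms from the SMILES: 17 C.
Implicit hydrogens by atom environment:
  7 × C (aromatic): 1 H each → 7
  5 × C (aromatic): no H
  2 × C: 2 H each → 4
  2 × C: 1 H each → 2
  1 × C: 3 H
  Total hydrogens = 16.
Molecular formula: C17H16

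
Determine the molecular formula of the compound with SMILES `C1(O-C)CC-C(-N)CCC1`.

C8H17NO

Heavy atoms from the SMILES: 8 C, 1 N, 1 O.
Implicit hydrogens by atom environment:
  5 × C: 2 H each → 10
  2 × C: 1 H each → 2
  1 × C: 3 H
  1 × N: 2 H
  1 × O: no H
  Total hydrogens = 17.
Molecular formula: C8H17NO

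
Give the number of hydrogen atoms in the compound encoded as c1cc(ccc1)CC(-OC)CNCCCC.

Hydrogens are implicit in SMILES; fill each atom to its normal valence:
  5 × C: 2 H each → 10
  5 × C (aromatic): 1 H each → 5
  2 × C: 3 H each → 6
  1 × C: 1 H
  1 × C (aromatic): no H
  1 × N: 1 H
  1 × O: no H
  Total hydrogens = 23.

23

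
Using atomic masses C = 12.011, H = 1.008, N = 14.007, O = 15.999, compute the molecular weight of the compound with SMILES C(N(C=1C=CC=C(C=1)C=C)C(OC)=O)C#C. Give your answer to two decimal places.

215.25

Molecular formula: C13H13NO2.
M = 13×12.011 + 13×1.008 + 1×14.007 + 2×15.999 = 215.25 g/mol.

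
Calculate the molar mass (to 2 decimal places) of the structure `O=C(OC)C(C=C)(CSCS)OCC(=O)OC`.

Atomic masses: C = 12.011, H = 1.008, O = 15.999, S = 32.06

280.35

Molecular formula: C10H16O5S2.
M = 10×12.011 + 16×1.008 + 5×15.999 + 2×32.06 = 280.35 g/mol.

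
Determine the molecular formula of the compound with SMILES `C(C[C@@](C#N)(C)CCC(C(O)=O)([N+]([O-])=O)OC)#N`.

Heavy atoms from the SMILES: 10 C, 3 N, 5 O.
Implicit hydrogens by atom environment:
  5 × C: no H
  3 × C: 2 H each → 6
  3 × O: no H
  2 × C: 3 H each → 6
  2 × N: no H
  1 × N (charge +1): no H
  1 × O: 1 H
  1 × O (charge -1): no H
  Total hydrogens = 13.
Molecular formula: C10H13N3O5

C10H13N3O5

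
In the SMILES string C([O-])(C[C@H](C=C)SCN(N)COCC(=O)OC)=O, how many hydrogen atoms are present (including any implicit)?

Hydrogens are implicit in SMILES; fill each atom to its normal valence:
  5 × C: 2 H each → 10
  4 × O: no H
  2 × C: 1 H each → 2
  2 × C: no H
  1 × C: 3 H
  1 × N: 2 H
  1 × N: no H
  1 × O (charge -1): no H
  1 × S: no H
  Total hydrogens = 17.

17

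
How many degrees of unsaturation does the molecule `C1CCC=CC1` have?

Molecular formula from the SMILES: C6H10.
DoU = (2C + 2 + N − H − X)/2 = (2·6 + 2 + 0 − 10 − 0)/2 = 4/2 = 2.
(Structurally: 1 ring(s) + 1 π bond(s) = 2.)

2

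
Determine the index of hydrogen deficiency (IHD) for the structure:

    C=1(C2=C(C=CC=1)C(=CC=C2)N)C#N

Molecular formula from the SMILES: C11H8N2.
DoU = (2C + 2 + N − H − X)/2 = (2·11 + 2 + 2 − 8 − 0)/2 = 18/2 = 9.
(Structurally: 2 ring(s) + 7 π bond(s) = 9.)

9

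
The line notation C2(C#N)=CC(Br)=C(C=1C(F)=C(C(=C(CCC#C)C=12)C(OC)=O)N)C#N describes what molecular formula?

Heavy atoms from the SMILES: 1 Br, 18 C, 1 F, 3 N, 2 O.
Implicit hydrogens by atom environment:
  9 × C (aromatic): no H
  4 × C: no H
  2 × C: 2 H each → 4
  2 × N: no H
  2 × O: no H
  1 × Br: no H
  1 × C: 3 H
  1 × C (aromatic): 1 H
  1 × C: 1 H
  1 × F: no H
  1 × N: 2 H
  Total hydrogens = 11.
Molecular formula: C18H11BrFN3O2

C18H11BrFN3O2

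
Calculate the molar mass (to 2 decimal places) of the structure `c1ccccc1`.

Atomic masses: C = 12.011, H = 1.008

78.11

Molecular formula: C6H6.
M = 6×12.011 + 6×1.008 = 78.11 g/mol.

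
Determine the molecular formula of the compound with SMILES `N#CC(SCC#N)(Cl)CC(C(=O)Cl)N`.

C7H7Cl2N3OS

Heavy atoms from the SMILES: 7 C, 2 Cl, 3 N, 1 O, 1 S.
Implicit hydrogens by atom environment:
  4 × C: no H
  2 × C: 2 H each → 4
  2 × Cl: no H
  2 × N: no H
  1 × C: 1 H
  1 × N: 2 H
  1 × O: no H
  1 × S: no H
  Total hydrogens = 7.
Molecular formula: C7H7Cl2N3OS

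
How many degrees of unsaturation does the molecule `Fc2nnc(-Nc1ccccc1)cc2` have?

8

Molecular formula from the SMILES: C10H8FN3.
DoU = (2C + 2 + N − H − X)/2 = (2·10 + 2 + 3 − 8 − 1)/2 = 16/2 = 8.
(Structurally: 2 ring(s) + 6 π bond(s) = 8.)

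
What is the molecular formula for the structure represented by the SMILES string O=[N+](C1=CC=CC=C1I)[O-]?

Heavy atoms from the SMILES: 6 C, 1 I, 1 N, 2 O.
Implicit hydrogens by atom environment:
  4 × C (aromatic): 1 H each → 4
  2 × C (aromatic): no H
  1 × I: no H
  1 × N (charge +1): no H
  1 × O: no H
  1 × O (charge -1): no H
  Total hydrogens = 4.
Molecular formula: C6H4INO2

C6H4INO2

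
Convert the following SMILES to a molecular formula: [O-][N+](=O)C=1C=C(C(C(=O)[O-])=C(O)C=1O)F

Heavy atoms from the SMILES: 7 C, 1 F, 1 N, 6 O.
Implicit hydrogens by atom environment:
  5 × C (aromatic): no H
  2 × O: 1 H each → 2
  2 × O: no H
  2 × O (charge -1): no H
  1 × C (aromatic): 1 H
  1 × C: no H
  1 × F: no H
  1 × N (charge +1): no H
  Total hydrogens = 3.
Net charge -1.
Molecular formula: C7H3FNO6-

C7H3FNO6-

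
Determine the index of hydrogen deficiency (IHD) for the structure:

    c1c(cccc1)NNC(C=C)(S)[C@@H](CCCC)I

5

Molecular formula from the SMILES: C14H21IN2S.
DoU = (2C + 2 + N − H − X)/2 = (2·14 + 2 + 2 − 21 − 1)/2 = 10/2 = 5.
(Structurally: 1 ring(s) + 4 π bond(s) = 5.)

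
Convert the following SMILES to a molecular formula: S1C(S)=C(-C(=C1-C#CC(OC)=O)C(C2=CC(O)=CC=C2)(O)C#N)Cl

C16H10ClNO4S2

Heavy atoms from the SMILES: 16 C, 1 Cl, 1 N, 4 O, 2 S.
Implicit hydrogens by atom environment:
  6 × C (aromatic): no H
  5 × C: no H
  4 × C (aromatic): 1 H each → 4
  2 × O: 1 H each → 2
  2 × O: no H
  1 × C: 3 H
  1 × Cl: no H
  1 × N: no H
  1 × S: 1 H
  1 × S (aromatic): no H
  Total hydrogens = 10.
Molecular formula: C16H10ClNO4S2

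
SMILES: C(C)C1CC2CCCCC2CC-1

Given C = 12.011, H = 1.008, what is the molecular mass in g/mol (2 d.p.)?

166.31

Molecular formula: C12H22.
M = 12×12.011 + 22×1.008 = 166.31 g/mol.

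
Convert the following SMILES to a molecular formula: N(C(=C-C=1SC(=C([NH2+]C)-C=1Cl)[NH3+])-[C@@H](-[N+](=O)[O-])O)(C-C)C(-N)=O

[C11H18ClN5O4S]2+

Heavy atoms from the SMILES: 11 C, 1 Cl, 5 N, 4 O, 1 S.
Implicit hydrogens by atom environment:
  4 × C (aromatic): no H
  2 × C: 3 H each → 6
  2 × C: 1 H each → 2
  2 × C: no H
  2 × O: no H
  1 × C: 2 H
  1 × Cl: no H
  1 × N (charge +1): 3 H
  1 × N (charge +1): 2 H
  1 × N: 2 H
  1 × N: no H
  1 × N (charge +1): no H
  1 × O: 1 H
  1 × O (charge -1): no H
  1 × S (aromatic): no H
  Total hydrogens = 18.
Net charge +2.
Molecular formula: [C11H18ClN5O4S]2+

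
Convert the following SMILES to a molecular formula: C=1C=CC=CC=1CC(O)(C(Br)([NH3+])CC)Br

C11H16Br2NO+

Heavy atoms from the SMILES: 2 Br, 11 C, 1 N, 1 O.
Implicit hydrogens by atom environment:
  5 × C (aromatic): 1 H each → 5
  2 × Br: no H
  2 × C: 2 H each → 4
  2 × C: no H
  1 × C: 3 H
  1 × C (aromatic): no H
  1 × N (charge +1): 3 H
  1 × O: 1 H
  Total hydrogens = 16.
Net charge +1.
Molecular formula: C11H16Br2NO+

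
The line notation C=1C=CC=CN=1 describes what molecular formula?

Heavy atoms from the SMILES: 5 C, 1 N.
Implicit hydrogens by atom environment:
  5 × C (aromatic): 1 H each → 5
  1 × N (aromatic): no H
  Total hydrogens = 5.
Molecular formula: C5H5N

C5H5N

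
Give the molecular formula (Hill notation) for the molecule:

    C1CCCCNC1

Heavy atoms from the SMILES: 6 C, 1 N.
Implicit hydrogens by atom environment:
  6 × C: 2 H each → 12
  1 × N: 1 H
  Total hydrogens = 13.
Molecular formula: C6H13N

C6H13N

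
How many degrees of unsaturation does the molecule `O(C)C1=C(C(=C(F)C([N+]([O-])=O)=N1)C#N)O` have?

Molecular formula from the SMILES: C7H4FN3O4.
DoU = (2C + 2 + N − H − X)/2 = (2·7 + 2 + 3 − 4 − 1)/2 = 14/2 = 7.
(Structurally: 1 ring(s) + 6 π bond(s) = 7.)

7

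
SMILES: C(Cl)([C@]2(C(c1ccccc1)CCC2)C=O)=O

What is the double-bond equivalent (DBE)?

Molecular formula from the SMILES: C13H13ClO2.
DoU = (2C + 2 + N − H − X)/2 = (2·13 + 2 + 0 − 13 − 1)/2 = 14/2 = 7.
(Structurally: 2 ring(s) + 5 π bond(s) = 7.)

7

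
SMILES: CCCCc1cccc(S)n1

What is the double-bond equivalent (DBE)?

Molecular formula from the SMILES: C9H13NS.
DoU = (2C + 2 + N − H − X)/2 = (2·9 + 2 + 1 − 13 − 0)/2 = 8/2 = 4.
(Structurally: 1 ring(s) + 3 π bond(s) = 4.)

4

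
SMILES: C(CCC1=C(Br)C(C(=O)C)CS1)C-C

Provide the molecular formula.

C11H17BrOS

Heavy atoms from the SMILES: 1 Br, 11 C, 1 O, 1 S.
Implicit hydrogens by atom environment:
  5 × C: 2 H each → 10
  3 × C: no H
  2 × C: 3 H each → 6
  1 × Br: no H
  1 × C: 1 H
  1 × O: no H
  1 × S: no H
  Total hydrogens = 17.
Molecular formula: C11H17BrOS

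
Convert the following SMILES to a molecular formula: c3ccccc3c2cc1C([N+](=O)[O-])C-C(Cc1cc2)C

C17H17NO2

Heavy atoms from the SMILES: 17 C, 1 N, 2 O.
Implicit hydrogens by atom environment:
  8 × C (aromatic): 1 H each → 8
  4 × C (aromatic): no H
  2 × C: 2 H each → 4
  2 × C: 1 H each → 2
  1 × C: 3 H
  1 × N (charge +1): no H
  1 × O: no H
  1 × O (charge -1): no H
  Total hydrogens = 17.
Molecular formula: C17H17NO2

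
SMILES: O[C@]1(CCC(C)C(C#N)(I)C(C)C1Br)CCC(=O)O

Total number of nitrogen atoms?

The symbol for nitrogen appears 1 time in the SMILES.

1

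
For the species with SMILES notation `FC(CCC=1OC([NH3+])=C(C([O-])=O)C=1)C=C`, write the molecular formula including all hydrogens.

C10H12FNO3

Heavy atoms from the SMILES: 10 C, 1 F, 1 N, 3 O.
Implicit hydrogens by atom environment:
  3 × C: 2 H each → 6
  3 × C (aromatic): no H
  2 × C: 1 H each → 2
  1 × C (aromatic): 1 H
  1 × C: no H
  1 × F: no H
  1 × N (charge +1): 3 H
  1 × O (aromatic): no H
  1 × O: no H
  1 × O (charge -1): no H
  Total hydrogens = 12.
Molecular formula: C10H12FNO3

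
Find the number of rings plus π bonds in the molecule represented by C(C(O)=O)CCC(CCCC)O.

Molecular formula from the SMILES: C9H18O3.
DoU = (2C + 2 + N − H − X)/2 = (2·9 + 2 + 0 − 18 − 0)/2 = 2/2 = 1.
(Structurally: 0 ring(s) + 1 π bond(s) = 1.)

1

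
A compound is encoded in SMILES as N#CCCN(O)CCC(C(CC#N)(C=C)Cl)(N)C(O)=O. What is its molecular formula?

C12H17ClN4O3

Heavy atoms from the SMILES: 12 C, 1 Cl, 4 N, 3 O.
Implicit hydrogens by atom environment:
  6 × C: 2 H each → 12
  5 × C: no H
  3 × N: no H
  2 × O: 1 H each → 2
  1 × C: 1 H
  1 × Cl: no H
  1 × N: 2 H
  1 × O: no H
  Total hydrogens = 17.
Molecular formula: C12H17ClN4O3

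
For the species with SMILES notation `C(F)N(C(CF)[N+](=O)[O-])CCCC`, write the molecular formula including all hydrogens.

Heavy atoms from the SMILES: 7 C, 2 F, 2 N, 2 O.
Implicit hydrogens by atom environment:
  5 × C: 2 H each → 10
  2 × F: no H
  1 × C: 3 H
  1 × C: 1 H
  1 × N: no H
  1 × N (charge +1): no H
  1 × O: no H
  1 × O (charge -1): no H
  Total hydrogens = 14.
Molecular formula: C7H14F2N2O2

C7H14F2N2O2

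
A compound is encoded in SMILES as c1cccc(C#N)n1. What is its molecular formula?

C6H4N2

Heavy atoms from the SMILES: 6 C, 2 N.
Implicit hydrogens by atom environment:
  4 × C (aromatic): 1 H each → 4
  1 × C (aromatic): no H
  1 × C: no H
  1 × N (aromatic): no H
  1 × N: no H
  Total hydrogens = 4.
Molecular formula: C6H4N2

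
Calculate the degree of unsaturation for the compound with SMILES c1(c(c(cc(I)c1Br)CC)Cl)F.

Molecular formula from the SMILES: C8H6BrClFI.
DoU = (2C + 2 + N − H − X)/2 = (2·8 + 2 + 0 − 6 − 4)/2 = 8/2 = 4.
(Structurally: 1 ring(s) + 3 π bond(s) = 4.)

4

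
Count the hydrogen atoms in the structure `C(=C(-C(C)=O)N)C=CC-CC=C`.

Hydrogens are implicit in SMILES; fill each atom to its normal valence:
  4 × C: 1 H each → 4
  3 × C: 2 H each → 6
  2 × C: no H
  1 × C: 3 H
  1 × N: 2 H
  1 × O: no H
  Total hydrogens = 15.

15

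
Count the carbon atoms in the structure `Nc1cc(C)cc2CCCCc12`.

11

The symbol for carbon appears 11 times in the SMILES. Lowercase c denotes aromatic carbon and counts toward C.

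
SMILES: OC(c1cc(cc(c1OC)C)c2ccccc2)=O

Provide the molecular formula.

C15H14O3

Heavy atoms from the SMILES: 15 C, 3 O.
Implicit hydrogens by atom environment:
  7 × C (aromatic): 1 H each → 7
  5 × C (aromatic): no H
  2 × C: 3 H each → 6
  2 × O: no H
  1 × C: no H
  1 × O: 1 H
  Total hydrogens = 14.
Molecular formula: C15H14O3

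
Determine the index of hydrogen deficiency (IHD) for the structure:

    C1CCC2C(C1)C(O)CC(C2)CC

2

Molecular formula from the SMILES: C12H22O.
DoU = (2C + 2 + N − H − X)/2 = (2·12 + 2 + 0 − 22 − 0)/2 = 4/2 = 2.
(Structurally: 2 ring(s) + 0 π bond(s) = 2.)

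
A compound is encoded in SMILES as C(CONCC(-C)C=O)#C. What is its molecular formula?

Heavy atoms from the SMILES: 7 C, 1 N, 2 O.
Implicit hydrogens by atom environment:
  3 × C: 1 H each → 3
  2 × C: 2 H each → 4
  2 × O: no H
  1 × C: 3 H
  1 × C: no H
  1 × N: 1 H
  Total hydrogens = 11.
Molecular formula: C7H11NO2

C7H11NO2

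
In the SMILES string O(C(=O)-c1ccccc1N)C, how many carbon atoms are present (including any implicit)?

8

The symbol for carbon appears 8 times in the SMILES. Lowercase c denotes aromatic carbon and counts toward C.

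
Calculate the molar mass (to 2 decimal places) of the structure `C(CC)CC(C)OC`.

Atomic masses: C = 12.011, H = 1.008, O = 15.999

116.20

Molecular formula: C7H16O.
M = 7×12.011 + 16×1.008 + 1×15.999 = 116.20 g/mol.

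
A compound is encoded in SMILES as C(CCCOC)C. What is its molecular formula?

Heavy atoms from the SMILES: 6 C, 1 O.
Implicit hydrogens by atom environment:
  4 × C: 2 H each → 8
  2 × C: 3 H each → 6
  1 × O: no H
  Total hydrogens = 14.
Molecular formula: C6H14O

C6H14O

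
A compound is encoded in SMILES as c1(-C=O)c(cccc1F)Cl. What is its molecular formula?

Heavy atoms from the SMILES: 7 C, 1 Cl, 1 F, 1 O.
Implicit hydrogens by atom environment:
  3 × C (aromatic): 1 H each → 3
  3 × C (aromatic): no H
  1 × C: 1 H
  1 × Cl: no H
  1 × F: no H
  1 × O: no H
  Total hydrogens = 4.
Molecular formula: C7H4ClFO

C7H4ClFO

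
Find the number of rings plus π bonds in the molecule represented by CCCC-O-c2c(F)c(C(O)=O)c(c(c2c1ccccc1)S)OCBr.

9

Molecular formula from the SMILES: C18H18BrFO4S.
DoU = (2C + 2 + N − H − X)/2 = (2·18 + 2 + 0 − 18 − 2)/2 = 18/2 = 9.
(Structurally: 2 ring(s) + 7 π bond(s) = 9.)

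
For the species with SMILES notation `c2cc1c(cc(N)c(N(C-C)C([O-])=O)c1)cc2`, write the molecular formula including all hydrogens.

Heavy atoms from the SMILES: 13 C, 2 N, 2 O.
Implicit hydrogens by atom environment:
  6 × C (aromatic): 1 H each → 6
  4 × C (aromatic): no H
  1 × C: 3 H
  1 × C: 2 H
  1 × C: no H
  1 × N: 2 H
  1 × N: no H
  1 × O: no H
  1 × O (charge -1): no H
  Total hydrogens = 13.
Net charge -1.
Molecular formula: C13H13N2O2-

C13H13N2O2-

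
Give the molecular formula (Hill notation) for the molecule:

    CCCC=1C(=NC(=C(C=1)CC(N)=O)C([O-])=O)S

C11H13N2O3S-

Heavy atoms from the SMILES: 11 C, 2 N, 3 O, 1 S.
Implicit hydrogens by atom environment:
  4 × C (aromatic): no H
  3 × C: 2 H each → 6
  2 × C: no H
  2 × O: no H
  1 × C: 3 H
  1 × C (aromatic): 1 H
  1 × N: 2 H
  1 × N (aromatic): no H
  1 × O (charge -1): no H
  1 × S: 1 H
  Total hydrogens = 13.
Net charge -1.
Molecular formula: C11H13N2O3S-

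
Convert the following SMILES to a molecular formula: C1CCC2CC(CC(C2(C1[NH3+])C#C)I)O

Heavy atoms from the SMILES: 12 C, 1 I, 1 N, 1 O.
Implicit hydrogens by atom environment:
  5 × C: 2 H each → 10
  5 × C: 1 H each → 5
  2 × C: no H
  1 × I: no H
  1 × N (charge +1): 3 H
  1 × O: 1 H
  Total hydrogens = 19.
Net charge +1.
Molecular formula: C12H19INO+

C12H19INO+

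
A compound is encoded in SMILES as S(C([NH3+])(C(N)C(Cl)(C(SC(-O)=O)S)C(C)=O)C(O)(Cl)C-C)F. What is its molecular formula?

Heavy atoms from the SMILES: 10 C, 2 Cl, 1 F, 2 N, 4 O, 3 S.
Implicit hydrogens by atom environment:
  5 × C: no H
  2 × C: 3 H each → 6
  2 × C: 1 H each → 2
  2 × Cl: no H
  2 × O: 1 H each → 2
  2 × O: no H
  2 × S: no H
  1 × C: 2 H
  1 × F: no H
  1 × N (charge +1): 3 H
  1 × N: 2 H
  1 × S: 1 H
  Total hydrogens = 18.
Net charge +1.
Molecular formula: C10H18Cl2FN2O4S3+

C10H18Cl2FN2O4S3+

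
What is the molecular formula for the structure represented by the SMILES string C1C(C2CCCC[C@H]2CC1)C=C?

C12H20

Heavy atoms from the SMILES: 12 C.
Implicit hydrogens by atom environment:
  8 × C: 2 H each → 16
  4 × C: 1 H each → 4
  Total hydrogens = 20.
Molecular formula: C12H20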